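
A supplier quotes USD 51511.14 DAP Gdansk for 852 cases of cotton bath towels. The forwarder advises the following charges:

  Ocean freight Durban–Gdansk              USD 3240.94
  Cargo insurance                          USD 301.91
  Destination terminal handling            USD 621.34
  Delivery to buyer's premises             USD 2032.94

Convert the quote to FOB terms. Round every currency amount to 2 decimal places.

From DAP to FOB, the seller no longer bears: freight, insurance, destination terminal, delivery.
FOB price = 51511.14 − 3240.94 − 301.91 − 621.34 − 2032.94 = 45314.01

FOB price: USD 45314.01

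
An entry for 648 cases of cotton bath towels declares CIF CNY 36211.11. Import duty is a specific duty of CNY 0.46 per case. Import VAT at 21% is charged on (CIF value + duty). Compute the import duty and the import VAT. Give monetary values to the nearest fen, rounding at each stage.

Import duty: CNY 298.08; import VAT: CNY 7666.93

Import duty = 648 × 0.46 = 298.08
VAT base = CIF + duty = 36211.11 + 298.08 = 36509.19
Import VAT = 36509.19 × 21% = 7666.93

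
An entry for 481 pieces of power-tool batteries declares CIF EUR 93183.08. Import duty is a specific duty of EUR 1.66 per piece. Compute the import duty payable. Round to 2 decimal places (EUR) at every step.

Import duty = 481 × 1.66 = 798.46

Import duty: EUR 798.46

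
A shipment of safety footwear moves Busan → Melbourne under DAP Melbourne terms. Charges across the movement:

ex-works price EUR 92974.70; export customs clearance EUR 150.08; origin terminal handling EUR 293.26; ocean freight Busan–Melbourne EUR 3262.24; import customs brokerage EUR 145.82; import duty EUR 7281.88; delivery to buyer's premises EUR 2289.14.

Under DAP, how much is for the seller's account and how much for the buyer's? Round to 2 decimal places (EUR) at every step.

DAP: the seller bears all costs to the named destination except import duty and clearance.
Seller's account: goods 92974.70 + export clearance 150.08 + origin terminal 293.26 + freight 3262.24 + delivery 2289.14 = 98969.42
Buyer's account: brokerage 145.82 + duty 7281.88 = 7427.70

Seller: EUR 98969.42; buyer: EUR 7427.70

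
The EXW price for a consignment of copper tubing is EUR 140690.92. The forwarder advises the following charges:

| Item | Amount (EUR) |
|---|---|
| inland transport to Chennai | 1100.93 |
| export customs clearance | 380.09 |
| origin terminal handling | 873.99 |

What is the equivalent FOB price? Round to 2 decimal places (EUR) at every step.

From EXW to FOB, the seller additionally bears: inland to port, export clearance, origin terminal.
FOB price = 140690.92 + 1100.93 + 380.09 + 873.99 = 143045.93

FOB price: EUR 143045.93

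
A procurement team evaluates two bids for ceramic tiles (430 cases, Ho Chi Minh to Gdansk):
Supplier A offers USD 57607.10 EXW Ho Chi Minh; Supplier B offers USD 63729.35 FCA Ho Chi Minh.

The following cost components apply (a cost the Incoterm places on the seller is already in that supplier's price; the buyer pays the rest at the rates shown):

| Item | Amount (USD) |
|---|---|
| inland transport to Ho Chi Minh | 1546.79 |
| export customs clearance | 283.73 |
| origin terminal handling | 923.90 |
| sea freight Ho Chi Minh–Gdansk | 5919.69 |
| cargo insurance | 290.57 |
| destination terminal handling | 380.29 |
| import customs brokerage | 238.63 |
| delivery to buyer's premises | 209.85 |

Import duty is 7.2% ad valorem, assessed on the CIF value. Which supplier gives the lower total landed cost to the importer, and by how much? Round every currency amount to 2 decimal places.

Supplier A (EXW):
CIF value = EXW price + inland to port + export clearance + origin terminal + freight + insurance = 57607.10 + 1546.79 + 283.73 + 923.90 + 5919.69 + 290.57 = 66571.78
Import duty = 66571.78 × 7.2% = 4793.17
Buyer bears (A): 1546.79 + 283.73 + 923.90 + 5919.69 + 290.57 + 380.29 + 238.63 + 209.85 = 9793.45
Landed cost (A) = invoice 57607.10 + 9793.45 + duty 4793.17 = 72193.72
Supplier B (FCA):
CIF value = FCA price + origin terminal + freight + insurance = 63729.35 + 923.90 + 5919.69 + 290.57 = 70863.51
Import duty = 70863.51 × 7.2% = 5102.17
Buyer bears (B): 923.90 + 5919.69 + 290.57 + 380.29 + 238.63 + 209.85 = 7962.93
Landed cost (B) = invoice 63729.35 + 7962.93 + duty 5102.17 = 76794.45
Difference = |72193.72 − 76794.45| = 4600.73

Supplier A is cheaper by USD 4600.73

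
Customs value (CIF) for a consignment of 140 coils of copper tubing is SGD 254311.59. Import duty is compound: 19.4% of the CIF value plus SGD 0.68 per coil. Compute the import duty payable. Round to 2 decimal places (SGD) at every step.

Ad valorem component: 254311.59 × 19.4% = 49336.45
Specific component: 140 × 0.68 = 95.20
Import duty = 49336.45 + 95.20 = 49431.65

Import duty: SGD 49431.65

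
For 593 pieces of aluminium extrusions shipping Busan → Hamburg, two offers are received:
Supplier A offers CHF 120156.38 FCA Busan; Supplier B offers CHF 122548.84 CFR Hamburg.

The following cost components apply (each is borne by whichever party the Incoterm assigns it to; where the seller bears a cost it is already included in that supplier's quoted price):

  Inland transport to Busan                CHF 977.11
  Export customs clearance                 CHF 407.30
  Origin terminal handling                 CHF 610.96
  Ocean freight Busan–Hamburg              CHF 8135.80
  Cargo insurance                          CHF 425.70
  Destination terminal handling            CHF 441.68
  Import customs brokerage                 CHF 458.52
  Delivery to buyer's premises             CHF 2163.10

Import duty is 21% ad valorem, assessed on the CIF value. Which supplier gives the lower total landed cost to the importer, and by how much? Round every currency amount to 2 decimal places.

Supplier B is cheaper by CHF 7688.71

Supplier A (FCA):
CIF value = FCA price + origin terminal + freight + insurance = 120156.38 + 610.96 + 8135.80 + 425.70 = 129328.84
Import duty = 129328.84 × 21% = 27159.06
Buyer bears (A): 610.96 + 8135.80 + 425.70 + 441.68 + 458.52 + 2163.10 = 12235.76
Landed cost (A) = invoice 120156.38 + 12235.76 + duty 27159.06 = 159551.20
Supplier B (CFR):
CIF value = CFR price + insurance = 122548.84 + 425.70 = 122974.54
Import duty = 122974.54 × 21% = 25824.65
Buyer bears (B): 425.70 + 441.68 + 458.52 + 2163.10 = 3489.00
Landed cost (B) = invoice 122548.84 + 3489.00 + duty 25824.65 = 151862.49
Difference = |159551.20 − 151862.49| = 7688.71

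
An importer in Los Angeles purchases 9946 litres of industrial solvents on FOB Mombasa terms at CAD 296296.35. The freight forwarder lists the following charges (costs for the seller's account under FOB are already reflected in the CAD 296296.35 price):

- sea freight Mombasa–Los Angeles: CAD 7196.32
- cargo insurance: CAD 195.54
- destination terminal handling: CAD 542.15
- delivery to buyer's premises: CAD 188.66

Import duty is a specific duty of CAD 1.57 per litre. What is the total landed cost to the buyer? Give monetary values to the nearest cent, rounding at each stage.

Total landed cost: CAD 320034.24

FOB: the seller bears costs until goods are on board at the origin port; the buyer bears freight, insurance and all costs thereafter.
CIF value = FOB price + freight + insurance = 296296.35 + 7196.32 + 195.54 = 303688.21
Import duty = 9946 × 1.57 = 15615.22
Buyer bears: freight 7196.32 + insurance 195.54 + destination terminal 542.15 + delivery 188.66 + duty 15615.22 = 23737.89
Landed cost = invoice 296296.35 + 23737.89 = 320034.24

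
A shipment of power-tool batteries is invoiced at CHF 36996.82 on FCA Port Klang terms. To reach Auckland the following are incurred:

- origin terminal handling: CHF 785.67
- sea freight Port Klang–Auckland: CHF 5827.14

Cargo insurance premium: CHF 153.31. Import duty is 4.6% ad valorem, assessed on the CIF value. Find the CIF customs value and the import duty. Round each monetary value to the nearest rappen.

CIF = FCA price + pre-shipment costs + freight + insurance
CIF = 36996.82 + 785.67 + 5827.14 + 153.31 = 43762.94
Import duty = 43762.94 × 4.6% = 2013.10

CIF value: CHF 43762.94; import duty: CHF 2013.10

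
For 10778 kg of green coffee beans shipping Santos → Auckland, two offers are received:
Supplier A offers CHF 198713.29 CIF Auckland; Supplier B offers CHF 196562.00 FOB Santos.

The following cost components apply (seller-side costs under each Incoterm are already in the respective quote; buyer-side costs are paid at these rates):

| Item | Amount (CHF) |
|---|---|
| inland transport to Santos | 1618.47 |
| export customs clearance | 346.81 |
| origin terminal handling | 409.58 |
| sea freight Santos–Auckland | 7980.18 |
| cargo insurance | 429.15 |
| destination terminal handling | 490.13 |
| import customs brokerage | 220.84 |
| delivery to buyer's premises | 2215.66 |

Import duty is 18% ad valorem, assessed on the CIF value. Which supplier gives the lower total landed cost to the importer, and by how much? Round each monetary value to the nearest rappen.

Supplier A (CIF):
The CIF price already equals the CIF value: 198713.29
Import duty = 198713.29 × 18% = 35768.39
Buyer bears (A): 490.13 + 220.84 + 2215.66 = 2926.63
Landed cost (A) = invoice 198713.29 + 2926.63 + duty 35768.39 = 237408.31
Supplier B (FOB):
CIF value = FOB price + freight + insurance = 196562.00 + 7980.18 + 429.15 = 204971.33
Import duty = 204971.33 × 18% = 36894.84
Buyer bears (B): 7980.18 + 429.15 + 490.13 + 220.84 + 2215.66 = 11335.96
Landed cost (B) = invoice 196562.00 + 11335.96 + duty 36894.84 = 244792.80
Difference = |237408.31 − 244792.80| = 7384.49

Supplier A is cheaper by CHF 7384.49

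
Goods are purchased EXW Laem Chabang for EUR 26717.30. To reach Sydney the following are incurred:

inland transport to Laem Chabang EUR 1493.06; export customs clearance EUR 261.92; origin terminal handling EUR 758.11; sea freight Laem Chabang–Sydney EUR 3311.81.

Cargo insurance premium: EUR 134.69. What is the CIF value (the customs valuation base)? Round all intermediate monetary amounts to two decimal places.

CIF value: EUR 32676.89

CIF = EXW price + pre-shipment costs + freight + insurance
CIF = 26717.30 + 1493.06 + 261.92 + 758.11 + 3311.81 + 134.69 = 32676.89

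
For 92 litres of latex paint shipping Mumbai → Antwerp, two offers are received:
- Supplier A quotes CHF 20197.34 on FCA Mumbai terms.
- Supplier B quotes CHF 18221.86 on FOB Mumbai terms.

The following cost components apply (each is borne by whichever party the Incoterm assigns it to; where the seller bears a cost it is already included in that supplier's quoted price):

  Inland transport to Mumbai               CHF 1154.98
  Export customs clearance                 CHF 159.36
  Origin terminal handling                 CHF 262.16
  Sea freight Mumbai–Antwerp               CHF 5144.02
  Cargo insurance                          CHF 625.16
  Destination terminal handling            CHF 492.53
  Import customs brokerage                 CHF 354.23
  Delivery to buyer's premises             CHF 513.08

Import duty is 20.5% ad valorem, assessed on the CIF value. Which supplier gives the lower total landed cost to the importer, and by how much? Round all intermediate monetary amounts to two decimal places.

Supplier A (FCA):
CIF value = FCA price + origin terminal + freight + insurance = 20197.34 + 262.16 + 5144.02 + 625.16 = 26228.68
Import duty = 26228.68 × 20.5% = 5376.88
Buyer bears (A): 262.16 + 5144.02 + 625.16 + 492.53 + 354.23 + 513.08 = 7391.18
Landed cost (A) = invoice 20197.34 + 7391.18 + duty 5376.88 = 32965.40
Supplier B (FOB):
CIF value = FOB price + freight + insurance = 18221.86 + 5144.02 + 625.16 = 23991.04
Import duty = 23991.04 × 20.5% = 4918.16
Buyer bears (B): 5144.02 + 625.16 + 492.53 + 354.23 + 513.08 = 7129.02
Landed cost (B) = invoice 18221.86 + 7129.02 + duty 4918.16 = 30269.04
Difference = |32965.40 − 30269.04| = 2696.36

Supplier B is cheaper by CHF 2696.36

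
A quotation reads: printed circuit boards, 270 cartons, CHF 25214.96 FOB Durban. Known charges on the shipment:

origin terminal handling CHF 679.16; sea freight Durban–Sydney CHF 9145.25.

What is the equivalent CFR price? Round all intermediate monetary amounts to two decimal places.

CFR price: CHF 34360.21

Not relevant to the conversion: origin terminal — on the seller under both FOB and CFR; already in the FOB price and stays in the CFR price.
From FOB to CFR, the seller additionally bears: freight.
CFR price = 25214.96 + 9145.25 = 34360.21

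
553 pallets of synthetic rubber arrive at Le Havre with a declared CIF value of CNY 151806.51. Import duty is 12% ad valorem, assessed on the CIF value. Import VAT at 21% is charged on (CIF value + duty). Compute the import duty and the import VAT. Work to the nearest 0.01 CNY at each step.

Import duty: CNY 18216.78; import VAT: CNY 35704.89

Import duty = 151806.51 × 12% = 18216.78
VAT base = CIF + duty = 151806.51 + 18216.78 = 170023.29
Import VAT = 170023.29 × 21% = 35704.89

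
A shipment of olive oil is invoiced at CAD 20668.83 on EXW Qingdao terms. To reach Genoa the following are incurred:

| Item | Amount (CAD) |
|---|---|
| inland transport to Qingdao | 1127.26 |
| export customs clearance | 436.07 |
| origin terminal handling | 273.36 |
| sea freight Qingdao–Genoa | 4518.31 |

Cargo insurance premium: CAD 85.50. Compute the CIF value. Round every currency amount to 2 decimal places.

CIF = EXW price + pre-shipment costs + freight + insurance
CIF = 20668.83 + 1127.26 + 436.07 + 273.36 + 4518.31 + 85.50 = 27109.33

CIF value: CAD 27109.33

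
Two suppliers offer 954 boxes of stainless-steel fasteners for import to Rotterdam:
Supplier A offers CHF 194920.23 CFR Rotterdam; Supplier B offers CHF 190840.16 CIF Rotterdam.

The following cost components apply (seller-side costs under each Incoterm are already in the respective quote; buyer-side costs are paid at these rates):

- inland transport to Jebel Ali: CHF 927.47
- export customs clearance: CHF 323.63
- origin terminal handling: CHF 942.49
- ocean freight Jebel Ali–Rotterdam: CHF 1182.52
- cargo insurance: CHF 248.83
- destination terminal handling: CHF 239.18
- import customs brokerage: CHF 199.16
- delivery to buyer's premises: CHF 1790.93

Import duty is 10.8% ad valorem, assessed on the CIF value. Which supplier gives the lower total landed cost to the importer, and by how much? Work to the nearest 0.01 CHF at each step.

Supplier A (CFR):
CIF value = CFR price + insurance = 194920.23 + 248.83 = 195169.06
Import duty = 195169.06 × 10.8% = 21078.26
Buyer bears (A): 248.83 + 239.18 + 199.16 + 1790.93 = 2478.10
Landed cost (A) = invoice 194920.23 + 2478.10 + duty 21078.26 = 218476.59
Supplier B (CIF):
The CIF price already equals the CIF value: 190840.16
Import duty = 190840.16 × 10.8% = 20610.74
Buyer bears (B): 239.18 + 199.16 + 1790.93 = 2229.27
Landed cost (B) = invoice 190840.16 + 2229.27 + duty 20610.74 = 213680.17
Difference = |218476.59 − 213680.17| = 4796.42

Supplier B is cheaper by CHF 4796.42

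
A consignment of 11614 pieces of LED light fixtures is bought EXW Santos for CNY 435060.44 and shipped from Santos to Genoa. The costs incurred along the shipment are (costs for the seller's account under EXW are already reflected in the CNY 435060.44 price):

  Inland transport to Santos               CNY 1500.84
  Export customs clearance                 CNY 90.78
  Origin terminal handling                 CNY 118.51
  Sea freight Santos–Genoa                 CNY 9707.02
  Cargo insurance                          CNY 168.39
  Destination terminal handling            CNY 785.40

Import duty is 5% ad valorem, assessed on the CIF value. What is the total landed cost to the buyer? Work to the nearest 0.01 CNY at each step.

Total landed cost: CNY 469763.68

EXW: the seller makes goods available at their premises; the buyer bears all onward costs.
CIF value = EXW price + inland to port + export clearance + origin terminal + freight + insurance = 435060.44 + 1500.84 + 90.78 + 118.51 + 9707.02 + 168.39 = 446645.98
Import duty = 446645.98 × 5% = 22332.30
Buyer bears: inland to port 1500.84 + export clearance 90.78 + origin terminal 118.51 + freight 9707.02 + insurance 168.39 + destination terminal 785.40 + duty 22332.30 = 34703.24
Landed cost = invoice 435060.44 + 34703.24 = 469763.68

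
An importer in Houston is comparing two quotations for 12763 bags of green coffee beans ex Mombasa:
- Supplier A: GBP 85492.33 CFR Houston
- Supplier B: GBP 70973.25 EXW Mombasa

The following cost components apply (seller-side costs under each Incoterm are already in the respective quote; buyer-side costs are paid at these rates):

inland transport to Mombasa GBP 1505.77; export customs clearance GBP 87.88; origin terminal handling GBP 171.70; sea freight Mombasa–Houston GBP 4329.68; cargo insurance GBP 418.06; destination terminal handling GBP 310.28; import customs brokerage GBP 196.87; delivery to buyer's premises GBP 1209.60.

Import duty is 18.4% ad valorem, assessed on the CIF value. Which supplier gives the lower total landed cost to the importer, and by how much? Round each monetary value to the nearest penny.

Supplier B is cheaper by GBP 9974.07

Supplier A (CFR):
CIF value = CFR price + insurance = 85492.33 + 418.06 = 85910.39
Import duty = 85910.39 × 18.4% = 15807.51
Buyer bears (A): 418.06 + 310.28 + 196.87 + 1209.60 = 2134.81
Landed cost (A) = invoice 85492.33 + 2134.81 + duty 15807.51 = 103434.65
Supplier B (EXW):
CIF value = EXW price + inland to port + export clearance + origin terminal + freight + insurance = 70973.25 + 1505.77 + 87.88 + 171.70 + 4329.68 + 418.06 = 77486.34
Import duty = 77486.34 × 18.4% = 14257.49
Buyer bears (B): 1505.77 + 87.88 + 171.70 + 4329.68 + 418.06 + 310.28 + 196.87 + 1209.60 = 8229.84
Landed cost (B) = invoice 70973.25 + 8229.84 + duty 14257.49 = 93460.58
Difference = |103434.65 − 93460.58| = 9974.07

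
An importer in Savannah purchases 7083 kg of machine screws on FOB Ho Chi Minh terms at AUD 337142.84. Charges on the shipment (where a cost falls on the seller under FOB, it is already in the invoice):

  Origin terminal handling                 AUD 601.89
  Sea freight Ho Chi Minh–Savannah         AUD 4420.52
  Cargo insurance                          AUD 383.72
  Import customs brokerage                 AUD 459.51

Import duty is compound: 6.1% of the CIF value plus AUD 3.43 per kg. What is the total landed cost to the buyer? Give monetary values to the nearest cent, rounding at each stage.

FOB: the seller bears costs until goods are on board at the origin port; the buyer bears freight, insurance and all costs thereafter.
Already in the invoice (seller's account under FOB): origin terminal — exclude.
CIF value = FOB price + freight + insurance = 337142.84 + 4420.52 + 383.72 = 341947.08
Ad valorem component: 341947.08 × 6.1% = 20858.77
Specific component: 7083 × 3.43 = 24294.69
Import duty = 20858.77 + 24294.69 = 45153.46
Buyer bears: freight 4420.52 + insurance 383.72 + brokerage 459.51 + duty 45153.46 = 50417.21
Landed cost = invoice 337142.84 + 50417.21 = 387560.05

Total landed cost: AUD 387560.05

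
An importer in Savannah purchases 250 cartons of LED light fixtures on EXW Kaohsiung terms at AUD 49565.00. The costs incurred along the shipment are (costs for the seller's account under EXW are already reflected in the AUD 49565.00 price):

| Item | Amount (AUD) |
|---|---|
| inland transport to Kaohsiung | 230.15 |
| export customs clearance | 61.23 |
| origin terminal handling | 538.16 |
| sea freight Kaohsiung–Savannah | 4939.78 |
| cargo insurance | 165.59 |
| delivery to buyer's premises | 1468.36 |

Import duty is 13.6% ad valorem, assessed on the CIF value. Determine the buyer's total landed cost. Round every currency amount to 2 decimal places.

Total landed cost: AUD 64516.26

EXW: the seller makes goods available at their premises; the buyer bears all onward costs.
CIF value = EXW price + inland to port + export clearance + origin terminal + freight + insurance = 49565.00 + 230.15 + 61.23 + 538.16 + 4939.78 + 165.59 = 55499.91
Import duty = 55499.91 × 13.6% = 7547.99
Buyer bears: inland to port 230.15 + export clearance 61.23 + origin terminal 538.16 + freight 4939.78 + insurance 165.59 + delivery 1468.36 + duty 7547.99 = 14951.26
Landed cost = invoice 49565.00 + 14951.26 = 64516.26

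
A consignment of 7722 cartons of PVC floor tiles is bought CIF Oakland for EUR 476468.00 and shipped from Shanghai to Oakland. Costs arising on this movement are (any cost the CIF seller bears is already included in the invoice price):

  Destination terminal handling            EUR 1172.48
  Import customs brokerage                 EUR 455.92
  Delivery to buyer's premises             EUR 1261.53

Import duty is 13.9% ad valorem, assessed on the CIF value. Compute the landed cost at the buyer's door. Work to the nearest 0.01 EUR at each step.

Total landed cost: EUR 545586.98

CIF: the seller pays costs through ocean freight and marine insurance to the destination port.
The CIF price already equals the CIF value: 476468.00
Import duty = 476468.00 × 13.9% = 66229.05
Buyer bears: destination terminal 1172.48 + brokerage 455.92 + delivery 1261.53 + duty 66229.05 = 69118.98
Landed cost = invoice 476468.00 + 69118.98 = 545586.98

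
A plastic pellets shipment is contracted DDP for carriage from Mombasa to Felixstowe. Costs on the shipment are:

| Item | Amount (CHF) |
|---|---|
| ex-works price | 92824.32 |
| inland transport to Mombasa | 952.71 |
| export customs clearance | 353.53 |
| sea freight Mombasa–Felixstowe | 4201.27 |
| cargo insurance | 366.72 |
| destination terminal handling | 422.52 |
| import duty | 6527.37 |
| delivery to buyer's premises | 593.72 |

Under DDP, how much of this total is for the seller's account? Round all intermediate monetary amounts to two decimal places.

Seller's account: CHF 106242.16

DDP: the seller bears all costs including import duty.
Seller's account: goods 92824.32 + inland to port 952.71 + export clearance 353.53 + freight 4201.27 + insurance 366.72 + destination terminal 422.52 + duty 6527.37 + delivery 593.72 = 106242.16
Buyer's account: 0.00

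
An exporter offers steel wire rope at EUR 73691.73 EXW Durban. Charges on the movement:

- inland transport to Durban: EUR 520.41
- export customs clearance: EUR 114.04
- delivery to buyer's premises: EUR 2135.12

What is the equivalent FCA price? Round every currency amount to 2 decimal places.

FCA price: EUR 74326.18

Not relevant to the conversion: delivery — on the buyer under both terms; not part of either seller's price.
From EXW to FCA, the seller additionally bears: inland to port, export clearance.
FCA price = 73691.73 + 520.41 + 114.04 = 74326.18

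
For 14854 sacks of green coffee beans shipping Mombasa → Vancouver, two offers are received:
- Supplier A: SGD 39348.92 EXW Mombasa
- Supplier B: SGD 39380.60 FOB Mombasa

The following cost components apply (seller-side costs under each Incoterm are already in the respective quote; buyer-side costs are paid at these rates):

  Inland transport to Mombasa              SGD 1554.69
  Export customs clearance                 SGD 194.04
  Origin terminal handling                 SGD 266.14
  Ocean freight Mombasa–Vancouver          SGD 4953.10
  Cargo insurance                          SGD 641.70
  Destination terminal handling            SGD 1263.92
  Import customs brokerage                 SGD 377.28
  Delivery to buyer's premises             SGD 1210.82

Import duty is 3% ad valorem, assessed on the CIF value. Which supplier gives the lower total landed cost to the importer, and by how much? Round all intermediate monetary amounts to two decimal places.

Supplier B is cheaper by SGD 2042.69

Supplier A (EXW):
CIF value = EXW price + inland to port + export clearance + origin terminal + freight + insurance = 39348.92 + 1554.69 + 194.04 + 266.14 + 4953.10 + 641.70 = 46958.59
Import duty = 46958.59 × 3% = 1408.76
Buyer bears (A): 1554.69 + 194.04 + 266.14 + 4953.10 + 641.70 + 1263.92 + 377.28 + 1210.82 = 10461.69
Landed cost (A) = invoice 39348.92 + 10461.69 + duty 1408.76 = 51219.37
Supplier B (FOB):
CIF value = FOB price + freight + insurance = 39380.60 + 4953.10 + 641.70 = 44975.40
Import duty = 44975.40 × 3% = 1349.26
Buyer bears (B): 4953.10 + 641.70 + 1263.92 + 377.28 + 1210.82 = 8446.82
Landed cost (B) = invoice 39380.60 + 8446.82 + duty 1349.26 = 49176.68
Difference = |51219.37 − 49176.68| = 2042.69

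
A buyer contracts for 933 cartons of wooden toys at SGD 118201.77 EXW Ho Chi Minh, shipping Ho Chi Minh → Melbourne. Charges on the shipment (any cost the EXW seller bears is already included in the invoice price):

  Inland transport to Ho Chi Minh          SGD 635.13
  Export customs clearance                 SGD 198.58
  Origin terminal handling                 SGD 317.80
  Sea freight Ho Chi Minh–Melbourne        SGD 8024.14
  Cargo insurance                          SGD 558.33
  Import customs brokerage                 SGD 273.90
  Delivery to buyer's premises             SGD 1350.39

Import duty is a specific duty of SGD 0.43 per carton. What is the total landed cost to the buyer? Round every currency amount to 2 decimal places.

EXW: the seller makes goods available at their premises; the buyer bears all onward costs.
CIF value = EXW price + inland to port + export clearance + origin terminal + freight + insurance = 118201.77 + 635.13 + 198.58 + 317.80 + 8024.14 + 558.33 = 127935.75
Import duty = 933 × 0.43 = 401.19
Buyer bears: inland to port 635.13 + export clearance 198.58 + origin terminal 317.80 + freight 8024.14 + insurance 558.33 + brokerage 273.90 + delivery 1350.39 + duty 401.19 = 11759.46
Landed cost = invoice 118201.77 + 11759.46 = 129961.23

Total landed cost: SGD 129961.23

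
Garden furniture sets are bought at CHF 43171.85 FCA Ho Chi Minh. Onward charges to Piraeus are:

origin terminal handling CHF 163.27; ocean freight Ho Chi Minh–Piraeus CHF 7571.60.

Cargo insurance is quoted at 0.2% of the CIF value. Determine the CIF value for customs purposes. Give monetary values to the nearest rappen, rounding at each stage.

CIF value: CHF 51008.74

Let C be the CIF value. C = FCA price + pre-shipment costs + freight + 0.2% × C
C − 0.2% × C = 43171.85 + 163.27 + 7571.60
0.998 × C = 50906.72
C = 50906.72 / 0.998 = 51008.74
Insurance premium = 0.2% × 51008.74 = 102.02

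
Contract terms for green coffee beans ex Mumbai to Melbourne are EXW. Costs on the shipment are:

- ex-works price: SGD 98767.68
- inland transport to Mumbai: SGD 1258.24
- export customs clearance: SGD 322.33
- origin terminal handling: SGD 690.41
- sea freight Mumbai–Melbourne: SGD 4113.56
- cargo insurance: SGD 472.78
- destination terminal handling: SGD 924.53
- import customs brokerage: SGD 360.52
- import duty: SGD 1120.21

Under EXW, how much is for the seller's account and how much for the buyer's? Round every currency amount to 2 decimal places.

Seller: SGD 98767.68; buyer: SGD 9262.58

EXW: the seller makes goods available at their premises; the buyer bears all onward costs.
Seller's account: goods 98767.68 = 98767.68
Buyer's account: inland to port 1258.24 + export clearance 322.33 + origin terminal 690.41 + freight 4113.56 + insurance 472.78 + destination terminal 924.53 + brokerage 360.52 + duty 1120.21 = 9262.58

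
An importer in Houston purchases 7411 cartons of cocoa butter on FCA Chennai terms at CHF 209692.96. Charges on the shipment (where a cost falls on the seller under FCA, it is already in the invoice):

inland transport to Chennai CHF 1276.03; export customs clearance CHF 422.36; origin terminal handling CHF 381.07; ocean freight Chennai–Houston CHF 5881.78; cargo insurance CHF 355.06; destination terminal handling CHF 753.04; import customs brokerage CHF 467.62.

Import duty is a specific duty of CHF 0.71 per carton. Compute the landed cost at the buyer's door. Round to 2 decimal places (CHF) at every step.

Total landed cost: CHF 222793.34

FCA: the seller delivers export-cleared goods to the carrier; the buyer bears costs from that point.
Already in the invoice (seller's account under FCA): inland to port, export clearance — exclude.
CIF value = FCA price + origin terminal + freight + insurance = 209692.96 + 381.07 + 5881.78 + 355.06 = 216310.87
Import duty = 7411 × 0.71 = 5261.81
Buyer bears: origin terminal 381.07 + freight 5881.78 + insurance 355.06 + destination terminal 753.04 + brokerage 467.62 + duty 5261.81 = 13100.38
Landed cost = invoice 209692.96 + 13100.38 = 222793.34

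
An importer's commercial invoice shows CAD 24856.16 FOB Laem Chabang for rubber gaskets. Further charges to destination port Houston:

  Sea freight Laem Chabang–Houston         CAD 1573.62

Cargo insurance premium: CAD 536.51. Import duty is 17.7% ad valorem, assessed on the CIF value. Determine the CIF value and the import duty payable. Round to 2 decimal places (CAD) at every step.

CIF = FOB price + freight + insurance
CIF = 24856.16 + 1573.62 + 536.51 = 26966.29
Import duty = 26966.29 × 17.7% = 4773.03

CIF value: CAD 26966.29; import duty: CAD 4773.03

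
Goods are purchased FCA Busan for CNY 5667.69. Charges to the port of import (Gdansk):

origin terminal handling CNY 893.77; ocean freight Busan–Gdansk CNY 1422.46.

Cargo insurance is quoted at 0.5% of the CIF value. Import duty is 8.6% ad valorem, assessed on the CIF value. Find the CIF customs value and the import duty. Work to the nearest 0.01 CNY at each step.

CIF value: CNY 8024.04; import duty: CNY 690.07

Let C be the CIF value. C = FCA price + pre-shipment costs + freight + 0.5% × C
C − 0.5% × C = 5667.69 + 893.77 + 1422.46
0.995 × C = 7983.92
C = 7983.92 / 0.995 = 8024.04
Insurance premium = 0.5% × 8024.04 = 40.12
Import duty = 8024.04 × 8.6% = 690.07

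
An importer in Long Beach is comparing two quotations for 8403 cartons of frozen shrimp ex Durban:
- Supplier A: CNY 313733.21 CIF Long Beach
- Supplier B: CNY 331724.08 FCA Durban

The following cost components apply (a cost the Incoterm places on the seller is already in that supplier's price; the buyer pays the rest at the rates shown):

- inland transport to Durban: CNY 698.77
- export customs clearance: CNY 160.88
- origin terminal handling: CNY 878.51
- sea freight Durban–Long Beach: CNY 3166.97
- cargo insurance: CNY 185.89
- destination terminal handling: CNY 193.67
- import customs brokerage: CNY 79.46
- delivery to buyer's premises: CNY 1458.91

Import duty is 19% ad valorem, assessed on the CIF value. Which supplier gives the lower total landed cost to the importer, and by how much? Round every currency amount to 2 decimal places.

Supplier A is cheaper by CNY 26444.47

Supplier A (CIF):
The CIF price already equals the CIF value: 313733.21
Import duty = 313733.21 × 19% = 59609.31
Buyer bears (A): 193.67 + 79.46 + 1458.91 = 1732.04
Landed cost (A) = invoice 313733.21 + 1732.04 + duty 59609.31 = 375074.56
Supplier B (FCA):
CIF value = FCA price + origin terminal + freight + insurance = 331724.08 + 878.51 + 3166.97 + 185.89 = 335955.45
Import duty = 335955.45 × 19% = 63831.54
Buyer bears (B): 878.51 + 3166.97 + 185.89 + 193.67 + 79.46 + 1458.91 = 5963.41
Landed cost (B) = invoice 331724.08 + 5963.41 + duty 63831.54 = 401519.03
Difference = |375074.56 − 401519.03| = 26444.47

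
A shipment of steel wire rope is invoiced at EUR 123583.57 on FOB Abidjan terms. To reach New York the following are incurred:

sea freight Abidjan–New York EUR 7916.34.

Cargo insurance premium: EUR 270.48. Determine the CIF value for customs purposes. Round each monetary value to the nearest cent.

CIF value: EUR 131770.39

CIF = FOB price + freight + insurance
CIF = 123583.57 + 7916.34 + 270.48 = 131770.39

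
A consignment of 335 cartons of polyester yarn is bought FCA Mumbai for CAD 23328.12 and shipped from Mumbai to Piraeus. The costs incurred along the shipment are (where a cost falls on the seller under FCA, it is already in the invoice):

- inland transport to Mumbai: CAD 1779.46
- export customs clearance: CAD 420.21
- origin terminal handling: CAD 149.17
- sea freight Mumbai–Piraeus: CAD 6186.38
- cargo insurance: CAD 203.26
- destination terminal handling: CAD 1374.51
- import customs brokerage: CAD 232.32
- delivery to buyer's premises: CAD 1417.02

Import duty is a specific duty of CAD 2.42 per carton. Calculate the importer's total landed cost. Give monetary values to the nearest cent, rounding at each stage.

FCA: the seller delivers export-cleared goods to the carrier; the buyer bears costs from that point.
Already in the invoice (seller's account under FCA): inland to port, export clearance — exclude.
CIF value = FCA price + origin terminal + freight + insurance = 23328.12 + 149.17 + 6186.38 + 203.26 = 29866.93
Import duty = 335 × 2.42 = 810.70
Buyer bears: origin terminal 149.17 + freight 6186.38 + insurance 203.26 + destination terminal 1374.51 + brokerage 232.32 + delivery 1417.02 + duty 810.70 = 10373.36
Landed cost = invoice 23328.12 + 10373.36 = 33701.48

Total landed cost: CAD 33701.48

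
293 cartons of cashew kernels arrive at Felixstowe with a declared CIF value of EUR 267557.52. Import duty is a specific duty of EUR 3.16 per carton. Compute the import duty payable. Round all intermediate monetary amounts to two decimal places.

Import duty: EUR 925.88

Import duty = 293 × 3.16 = 925.88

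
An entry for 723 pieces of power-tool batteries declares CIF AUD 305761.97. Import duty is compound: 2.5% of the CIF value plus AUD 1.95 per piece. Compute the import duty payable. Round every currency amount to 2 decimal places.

Ad valorem component: 305761.97 × 2.5% = 7644.05
Specific component: 723 × 1.95 = 1409.85
Import duty = 7644.05 + 1409.85 = 9053.90

Import duty: AUD 9053.90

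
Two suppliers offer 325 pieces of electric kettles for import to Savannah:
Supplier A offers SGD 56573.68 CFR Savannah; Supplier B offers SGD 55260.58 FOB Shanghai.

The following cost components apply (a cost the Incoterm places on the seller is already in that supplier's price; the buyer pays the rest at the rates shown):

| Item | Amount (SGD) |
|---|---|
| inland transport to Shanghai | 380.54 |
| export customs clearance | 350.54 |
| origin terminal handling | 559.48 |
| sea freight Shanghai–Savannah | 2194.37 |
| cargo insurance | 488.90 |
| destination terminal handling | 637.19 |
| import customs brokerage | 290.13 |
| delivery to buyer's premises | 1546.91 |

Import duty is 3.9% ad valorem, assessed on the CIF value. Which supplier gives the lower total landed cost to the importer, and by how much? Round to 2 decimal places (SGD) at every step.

Supplier A (CFR):
CIF value = CFR price + insurance = 56573.68 + 488.90 = 57062.58
Import duty = 57062.58 × 3.9% = 2225.44
Buyer bears (A): 488.90 + 637.19 + 290.13 + 1546.91 = 2963.13
Landed cost (A) = invoice 56573.68 + 2963.13 + duty 2225.44 = 61762.25
Supplier B (FOB):
CIF value = FOB price + freight + insurance = 55260.58 + 2194.37 + 488.90 = 57943.85
Import duty = 57943.85 × 3.9% = 2259.81
Buyer bears (B): 2194.37 + 488.90 + 637.19 + 290.13 + 1546.91 = 5157.50
Landed cost (B) = invoice 55260.58 + 5157.50 + duty 2259.81 = 62677.89
Difference = |61762.25 − 62677.89| = 915.64

Supplier A is cheaper by SGD 915.64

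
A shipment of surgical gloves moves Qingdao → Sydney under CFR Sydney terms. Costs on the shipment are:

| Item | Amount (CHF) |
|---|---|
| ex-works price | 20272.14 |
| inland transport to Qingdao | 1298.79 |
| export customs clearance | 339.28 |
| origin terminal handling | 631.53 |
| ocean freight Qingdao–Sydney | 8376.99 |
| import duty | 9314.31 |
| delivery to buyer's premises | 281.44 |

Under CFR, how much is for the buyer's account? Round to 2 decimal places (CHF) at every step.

CFR: the seller pays costs through ocean freight to the destination port, but not insurance.
Seller's account: goods 20272.14 + inland to port 1298.79 + export clearance 339.28 + origin terminal 631.53 + freight 8376.99 = 30918.73
Buyer's account: duty 9314.31 + delivery 281.44 = 9595.75

Buyer's account: CHF 9595.75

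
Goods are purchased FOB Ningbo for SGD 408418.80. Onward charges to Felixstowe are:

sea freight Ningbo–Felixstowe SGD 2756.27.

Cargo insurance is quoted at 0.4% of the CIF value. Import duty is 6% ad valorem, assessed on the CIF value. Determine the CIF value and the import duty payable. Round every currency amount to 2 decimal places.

Let C be the CIF value. C = FOB price + freight + 0.4% × C
C − 0.4% × C = 408418.80 + 2756.27
0.996 × C = 411175.07
C = 411175.07 / 0.996 = 412826.38
Insurance premium = 0.4% × 412826.38 = 1651.31
Import duty = 412826.38 × 6% = 24769.58

CIF value: SGD 412826.38; import duty: SGD 24769.58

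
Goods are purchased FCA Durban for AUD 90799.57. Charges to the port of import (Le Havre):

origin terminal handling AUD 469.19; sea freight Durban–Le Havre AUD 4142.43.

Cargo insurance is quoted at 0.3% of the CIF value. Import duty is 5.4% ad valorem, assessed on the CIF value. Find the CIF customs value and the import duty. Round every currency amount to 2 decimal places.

CIF value: AUD 95698.28; import duty: AUD 5167.71

Let C be the CIF value. C = FCA price + pre-shipment costs + freight + 0.3% × C
C − 0.3% × C = 90799.57 + 469.19 + 4142.43
0.997 × C = 95411.19
C = 95411.19 / 0.997 = 95698.28
Insurance premium = 0.3% × 95698.28 = 287.09
Import duty = 95698.28 × 5.4% = 5167.71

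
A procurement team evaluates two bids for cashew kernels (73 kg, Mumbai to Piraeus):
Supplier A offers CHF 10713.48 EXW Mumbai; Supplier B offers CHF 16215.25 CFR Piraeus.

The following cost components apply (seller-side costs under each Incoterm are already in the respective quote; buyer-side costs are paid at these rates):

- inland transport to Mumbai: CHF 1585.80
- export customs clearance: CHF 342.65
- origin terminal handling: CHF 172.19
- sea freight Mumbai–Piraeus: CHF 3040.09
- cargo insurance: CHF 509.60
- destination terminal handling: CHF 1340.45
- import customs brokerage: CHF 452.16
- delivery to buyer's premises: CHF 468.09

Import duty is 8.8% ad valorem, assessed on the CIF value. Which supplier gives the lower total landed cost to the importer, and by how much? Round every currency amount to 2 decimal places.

Supplier A (EXW):
CIF value = EXW price + inland to port + export clearance + origin terminal + freight + insurance = 10713.48 + 1585.80 + 342.65 + 172.19 + 3040.09 + 509.60 = 16363.81
Import duty = 16363.81 × 8.8% = 1440.02
Buyer bears (A): 1585.80 + 342.65 + 172.19 + 3040.09 + 509.60 + 1340.45 + 452.16 + 468.09 = 7911.03
Landed cost (A) = invoice 10713.48 + 7911.03 + duty 1440.02 = 20064.53
Supplier B (CFR):
CIF value = CFR price + insurance = 16215.25 + 509.60 = 16724.85
Import duty = 16724.85 × 8.8% = 1471.79
Buyer bears (B): 509.60 + 1340.45 + 452.16 + 468.09 = 2770.30
Landed cost (B) = invoice 16215.25 + 2770.30 + duty 1471.79 = 20457.34
Difference = |20064.53 − 20457.34| = 392.81

Supplier A is cheaper by CHF 392.81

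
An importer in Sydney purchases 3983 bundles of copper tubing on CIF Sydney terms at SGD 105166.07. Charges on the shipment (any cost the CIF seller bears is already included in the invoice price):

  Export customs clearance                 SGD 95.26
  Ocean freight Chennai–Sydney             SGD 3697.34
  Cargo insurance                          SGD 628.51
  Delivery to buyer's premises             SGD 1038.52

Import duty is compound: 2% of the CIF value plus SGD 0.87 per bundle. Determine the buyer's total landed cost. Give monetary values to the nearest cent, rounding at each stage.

CIF: the seller pays costs through ocean freight and marine insurance to the destination port.
Already in the invoice (seller's account under CIF): export clearance, freight, insurance — exclude.
The CIF price already equals the CIF value: 105166.07
Ad valorem component: 105166.07 × 2% = 2103.32
Specific component: 3983 × 0.87 = 3465.21
Import duty = 2103.32 + 3465.21 = 5568.53
Buyer bears: delivery 1038.52 + duty 5568.53 = 6607.05
Landed cost = invoice 105166.07 + 6607.05 = 111773.12

Total landed cost: SGD 111773.12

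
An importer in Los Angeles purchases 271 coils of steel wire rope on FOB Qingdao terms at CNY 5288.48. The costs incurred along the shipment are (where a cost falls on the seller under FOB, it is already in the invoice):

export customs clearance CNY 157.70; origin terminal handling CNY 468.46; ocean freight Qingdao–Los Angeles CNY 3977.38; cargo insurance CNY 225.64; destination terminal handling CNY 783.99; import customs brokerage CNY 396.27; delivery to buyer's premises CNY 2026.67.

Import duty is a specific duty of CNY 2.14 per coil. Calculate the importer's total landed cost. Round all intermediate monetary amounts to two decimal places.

FOB: the seller bears costs until goods are on board at the origin port; the buyer bears freight, insurance and all costs thereafter.
Already in the invoice (seller's account under FOB): export clearance, origin terminal — exclude.
CIF value = FOB price + freight + insurance = 5288.48 + 3977.38 + 225.64 = 9491.50
Import duty = 271 × 2.14 = 579.94
Buyer bears: freight 3977.38 + insurance 225.64 + destination terminal 783.99 + brokerage 396.27 + delivery 2026.67 + duty 579.94 = 7989.89
Landed cost = invoice 5288.48 + 7989.89 = 13278.37

Total landed cost: CNY 13278.37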